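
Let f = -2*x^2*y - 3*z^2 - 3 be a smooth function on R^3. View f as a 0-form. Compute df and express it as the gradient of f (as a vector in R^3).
df = (-4*x*y) dx + (-2*x^2) dy + (-6*z) dz; grad f = (-4*x*y, -2*x^2, -6*z)

For a 0-form f, d f = (∂f/∂x) dx + (∂f/∂y) dy + (∂f/∂z) dz. The components of the vector representation are exactly the entries of grad f in Cartesian coordinates:
  ∂f/∂x = -4*x*y
  ∂f/∂y = -2*x^2
  ∂f/∂z = -6*z.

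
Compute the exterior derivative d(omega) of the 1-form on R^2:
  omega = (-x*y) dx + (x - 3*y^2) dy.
d(omega) = (x + 1) dx ∧ dy

For a 1-form omega = sum_i f_i dx_i, the exterior derivative is
  d(omega) = sum_{i < j} (∂f_j/∂x_i - ∂f_i/∂x_j) dx_i ∧ dx_j.
  coefficient of dx ∧ dy: ∂f_2/∂x - ∂f_1/∂y = ∂(x - 3*y^2)/∂x - ∂(-x*y)/∂y = x + 1
Assembling: d(omega) = (x + 1) dx ∧ dy.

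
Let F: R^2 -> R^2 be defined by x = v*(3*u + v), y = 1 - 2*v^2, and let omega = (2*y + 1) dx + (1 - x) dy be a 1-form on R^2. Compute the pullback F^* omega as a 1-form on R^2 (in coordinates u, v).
F^* omega = (-12*v^3 + 9*v) du + (9*u - 4*v^3 + 2*v) dv

Using F^*(f dg) = (f ∘ F) d(g ∘ F), substitute each coordinate x_i by F_i(u, v) in f_i, and replace dx_i by d F_i = (∂F_i/∂u) du + (∂F_i/∂v) dv.
  For the x component: f_1(F) = 3 - 4*v^2; d F_1 = (3*v) du + (3*u + 2*v) dv
  For the y component: f_2(F) = -3*u*v - v^2 + 1; d F_2 = (0) du + (-4*v) dv
Combining and collecting du, dv coefficients:
  coeff of du: -12*v^3 + 9*v
  coeff of dv: 9*u - 4*v^3 + 2*v
F^* omega = (-12*v^3 + 9*v) du + (9*u - 4*v^3 + 2*v) dv.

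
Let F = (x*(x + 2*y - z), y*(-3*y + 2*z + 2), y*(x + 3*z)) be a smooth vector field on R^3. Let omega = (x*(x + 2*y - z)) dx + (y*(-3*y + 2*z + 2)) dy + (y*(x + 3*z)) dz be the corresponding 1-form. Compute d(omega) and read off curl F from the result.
d(omega) = (x - 2*y + 3*z) dy ∧ dz + (-x - y) dz ∧ dx + (-2*x) dx ∧ dy; curl F = (x - 2*y + 3*z, -x - y, -2*x)

d omega = sum_{i<j} (∂f_j/∂x_i - ∂f_i/∂x_j) dx_i ∧ dx_j. Under the identification (dy ∧ dz, dz ∧ dx, dx ∧ dy) ↔ (e_x, e_y, e_z), the coefficients are exactly the components of curl F. Compute:
  ∂R/∂y - ∂Q/∂z = (x + 3*z) - (2*y) = x - 2*y + 3*z
  ∂P/∂z - ∂R/∂x = (-x) - (y) = -x - y
  ∂Q/∂x - ∂P/∂y = (0) - (2*x) = -2*x.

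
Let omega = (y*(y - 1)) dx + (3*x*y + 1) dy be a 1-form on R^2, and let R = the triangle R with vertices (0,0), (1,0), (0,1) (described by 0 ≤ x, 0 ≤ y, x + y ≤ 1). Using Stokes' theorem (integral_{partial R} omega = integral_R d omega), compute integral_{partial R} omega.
integral_(partial R) omega = 2/3

Stokes: integral_partial_R omega = integral_R d omega with d omega = (∂Q/∂x - ∂P/∂y) dx ∧ dy.
  ∂Q/∂x = 3*y
  ∂P/∂y = 2*y - 1
  integrand = ∂Q/∂x - ∂P/∂y = y + 1.
Integrating over R: integral_0^1 integral_0^{1-x} (y + 1) dy dx = 2/3.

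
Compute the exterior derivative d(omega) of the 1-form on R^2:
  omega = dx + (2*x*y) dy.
d(omega) = (2*y) dx ∧ dy

For a 1-form omega = sum_i f_i dx_i, the exterior derivative is
  d(omega) = sum_{i < j} (∂f_j/∂x_i - ∂f_i/∂x_j) dx_i ∧ dx_j.
  coefficient of dx ∧ dy: ∂f_2/∂x - ∂f_1/∂y = ∂(2*x*y)/∂x - ∂(1)/∂y = 2*y
Assembling: d(omega) = (2*y) dx ∧ dy.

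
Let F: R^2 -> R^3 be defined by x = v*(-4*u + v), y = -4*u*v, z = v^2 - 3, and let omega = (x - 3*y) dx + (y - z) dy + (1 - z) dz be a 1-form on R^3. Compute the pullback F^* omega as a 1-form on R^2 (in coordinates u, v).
F^* omega = (4*v*(-4*u*v - 3)) du + (-16*u^2*v + 16*u*v^2 - 12*u + 8*v) dv

Using F^*(f dg) = (f ∘ F) d(g ∘ F), substitute each coordinate x_i by F_i(u, v) in f_i, and replace dx_i by d F_i = (∂F_i/∂u) du + (∂F_i/∂v) dv.
  For the x component: f_1(F) = v*(8*u + v); d F_1 = (-4*v) du + (-4*u + 2*v) dv
  For the y component: f_2(F) = -4*u*v - v^2 + 3; d F_2 = (-4*v) du + (-4*u) dv
  For the z component: f_3(F) = 4 - v^2; d F_3 = (0) du + (2*v) dv
Combining and collecting du, dv coefficients:
  coeff of du: 4*v*(-4*u*v - 3)
  coeff of dv: -16*u^2*v + 16*u*v^2 - 12*u + 8*v
F^* omega = (4*v*(-4*u*v - 3)) du + (-16*u^2*v + 16*u*v^2 - 12*u + 8*v) dv.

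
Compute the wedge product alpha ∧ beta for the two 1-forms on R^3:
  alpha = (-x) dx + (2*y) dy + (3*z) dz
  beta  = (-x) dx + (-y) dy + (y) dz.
alpha ∧ beta = (3*x*y) dx ∧ dy + (x*(-y + 3*z)) dx ∧ dz + (y*(2*y + 3*z)) dy ∧ dz

Distribute the wedge, using dx_i ∧ dx_j = -dx_j ∧ dx_i and dx_i ∧ dx_i = 0. For each pair (i, j) with i < j, the coefficient of dx_i ∧ dx_j in alpha ∧ beta is (alpha_i * beta_j - alpha_j * beta_i). Collecting: alpha ∧ beta = (3*x*y) dx ∧ dy + (x*(-y + 3*z)) dx ∧ dz + (y*(2*y + 3*z)) dy ∧ dz.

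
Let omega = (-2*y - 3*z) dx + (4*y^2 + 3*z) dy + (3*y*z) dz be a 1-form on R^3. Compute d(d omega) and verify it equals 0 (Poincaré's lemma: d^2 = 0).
d(d omega) = 0

Step 1: d omega = sum_{i<j} (∂f_j/∂x_i - ∂f_i/∂x_j) dx_i ∧ dx_j:
  coeff of dx ∧ dy: 2
  coeff of dx ∧ dz: 3
  coeff of dy ∧ dz: 3*z - 3
Step 2: Apply d again to each 2-form coefficient. The only possible 3-form in R^3 is dx ∧ dy ∧ dz, with coefficient
  ∂(coeff of dy∧dz)/∂x - ∂(coeff of dx∧dz)/∂y + ∂(coeff of dx∧dy)/∂z
  = ∂/∂x (3*z - 3) - ∂/∂y (3) + ∂/∂z (2).
Each of these terms simplifies to sums of mixed partials that cancel in pairs. The result is 0 (by equality of mixed partials for smooth functions — Schwarz / Clairaut).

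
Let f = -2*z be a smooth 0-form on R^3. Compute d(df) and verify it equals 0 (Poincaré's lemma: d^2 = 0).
d(df) = 0

Step 1: df = sum_i (∂f/∂x_i) dx_i = (0) dx + (0) dy + (-2) dz.
Step 2: Apply d again. Using the 1-form formula, the coefficient of dx ∧ dy in d(df) is ∂^2 f/∂x ∂y - ∂^2 f/∂y ∂x = (0) - (0) = 0 (equality of mixed partials for smooth f).
Similarly for dx ∧ dz and dy ∧ dz — all coefficients vanish. So d(df) = 0.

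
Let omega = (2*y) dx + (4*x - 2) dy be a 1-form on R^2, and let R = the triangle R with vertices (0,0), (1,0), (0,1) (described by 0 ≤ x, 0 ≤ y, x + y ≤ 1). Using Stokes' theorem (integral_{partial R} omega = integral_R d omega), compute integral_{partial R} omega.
integral_(partial R) omega = 1

Stokes: integral_partial_R omega = integral_R d omega with d omega = (∂Q/∂x - ∂P/∂y) dx ∧ dy.
  ∂Q/∂x = 4
  ∂P/∂y = 2
  integrand = ∂Q/∂x - ∂P/∂y = 2.
Integrating over R: integral_0^1 integral_0^{1-x} (2) dy dx = 1.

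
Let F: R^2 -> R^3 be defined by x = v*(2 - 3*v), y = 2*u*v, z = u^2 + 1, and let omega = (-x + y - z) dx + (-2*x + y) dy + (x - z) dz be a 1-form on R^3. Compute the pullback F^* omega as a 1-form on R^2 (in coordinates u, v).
F^* omega = (-2*u^3 - 2*u*v^2 + 4*u*v - 2*u + 12*v^3 - 8*v^2) du + (10*u^2*v - 2*u^2 - 4*u*v - 18*v^3 + 18*v^2 + 2*v - 2) dv

Using F^*(f dg) = (f ∘ F) d(g ∘ F), substitute each coordinate x_i by F_i(u, v) in f_i, and replace dx_i by d F_i = (∂F_i/∂u) du + (∂F_i/∂v) dv.
  For the x component: f_1(F) = -u^2 + 2*u*v + 3*v^2 - 2*v - 1; d F_1 = (0) du + (2 - 6*v) dv
  For the y component: f_2(F) = 2*v*(u + 3*v - 2); d F_2 = (2*v) du + (2*u) dv
  For the z component: f_3(F) = -u^2 - 3*v^2 + 2*v - 1; d F_3 = (2*u) du + (0) dv
Combining and collecting du, dv coefficients:
  coeff of du: -2*u^3 - 2*u*v^2 + 4*u*v - 2*u + 12*v^3 - 8*v^2
  coeff of dv: 10*u^2*v - 2*u^2 - 4*u*v - 18*v^3 + 18*v^2 + 2*v - 2
F^* omega = (-2*u^3 - 2*u*v^2 + 4*u*v - 2*u + 12*v^3 - 8*v^2) du + (10*u^2*v - 2*u^2 - 4*u*v - 18*v^3 + 18*v^2 + 2*v - 2) dv.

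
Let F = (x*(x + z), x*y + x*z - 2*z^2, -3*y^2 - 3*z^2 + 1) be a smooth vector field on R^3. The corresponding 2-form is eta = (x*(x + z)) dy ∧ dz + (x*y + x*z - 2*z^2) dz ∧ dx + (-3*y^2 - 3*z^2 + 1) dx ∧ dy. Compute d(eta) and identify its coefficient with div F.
d(eta) = (3*x - 5*z) dx ∧ dy ∧ dz; div F = 3*x - 5*z

For a 2-form in R^3 of the form above, applying d gives a 3-form with coefficient ∂P/∂x + ∂Q/∂y + ∂R/∂z:
  ∂P/∂x = 2*x + z
  ∂Q/∂y = x
  ∂R/∂z = -6*z
Sum = 3*x - 5*z, which is exactly div F.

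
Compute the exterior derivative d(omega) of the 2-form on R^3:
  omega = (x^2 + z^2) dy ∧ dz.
d(omega) = (2*x) dx ∧ dy ∧ dz

For a 2-form omega = sum_{i<j} g_{ij} dx_i ∧ dx_j, the exterior derivative is
  d(omega) = sum_{i<j} d(g_{ij}) ∧ dx_i ∧ dx_j = sum_{i<j, k} (∂g_{ij}/∂x_k) dx_k ∧ dx_i ∧ dx_j.
Expand each term, using dx_k ∧ dx_i ∧ dx_j = sgn(permutation) dx_{(a)} ∧ dx_{(b)} ∧ dx_{(c)} with (a < b < c) sorted:
  d(x^2 + z^2) includes (∂/∂x)(x^2 + z^2) dx = (2*x) dx, which multiplied by dy ∧ dz gives (2*x) dx ∧ dy ∧ dz
Collecting like 3-forms: d(omega) = (2*x) dx ∧ dy ∧ dz.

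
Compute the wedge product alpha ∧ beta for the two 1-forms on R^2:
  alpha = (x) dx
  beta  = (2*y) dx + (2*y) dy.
alpha ∧ beta = (2*x*y) dx ∧ dy

Distribute the wedge, using dx_i ∧ dx_j = -dx_j ∧ dx_i and dx_i ∧ dx_i = 0. For each pair (i, j) with i < j, the coefficient of dx_i ∧ dx_j in alpha ∧ beta is (alpha_i * beta_j - alpha_j * beta_i). Collecting: alpha ∧ beta = (2*x*y) dx ∧ dy.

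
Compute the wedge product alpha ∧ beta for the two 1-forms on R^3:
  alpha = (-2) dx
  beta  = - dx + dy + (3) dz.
alpha ∧ beta = (-2) dx ∧ dy + (-6) dx ∧ dz

Distribute the wedge, using dx_i ∧ dx_j = -dx_j ∧ dx_i and dx_i ∧ dx_i = 0. For each pair (i, j) with i < j, the coefficient of dx_i ∧ dx_j in alpha ∧ beta is (alpha_i * beta_j - alpha_j * beta_i). Collecting: alpha ∧ beta = (-2) dx ∧ dy + (-6) dx ∧ dz.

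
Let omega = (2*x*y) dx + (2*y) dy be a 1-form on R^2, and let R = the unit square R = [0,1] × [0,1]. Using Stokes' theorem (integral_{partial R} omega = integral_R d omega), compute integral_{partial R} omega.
integral_(partial R) omega = -1

Stokes: integral_partial_R omega = integral_R d omega with d omega = (∂Q/∂x - ∂P/∂y) dx ∧ dy.
  ∂Q/∂x = 0
  ∂P/∂y = 2*x
  integrand = ∂Q/∂x - ∂P/∂y = -2*x.
Integrating over R: integral_0^1 integral_0^1 (-2*x) dx dy = -1.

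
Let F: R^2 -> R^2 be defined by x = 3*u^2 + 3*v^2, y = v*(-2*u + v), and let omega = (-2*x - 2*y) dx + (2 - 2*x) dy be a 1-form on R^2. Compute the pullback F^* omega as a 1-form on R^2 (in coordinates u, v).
F^* omega = (-36*u^3 + 36*u^2*v - 48*u*v^2 + 12*v^3 - 4*v) du + (12*u^3 - 48*u^2*v + 36*u*v^2 - 4*u - 60*v^3 + 4*v) dv

Using F^*(f dg) = (f ∘ F) d(g ∘ F), substitute each coordinate x_i by F_i(u, v) in f_i, and replace dx_i by d F_i = (∂F_i/∂u) du + (∂F_i/∂v) dv.
  For the x component: f_1(F) = -6*u^2 + 4*u*v - 8*v^2; d F_1 = (6*u) du + (6*v) dv
  For the y component: f_2(F) = -6*u^2 - 6*v^2 + 2; d F_2 = (-2*v) du + (-2*u + 2*v) dv
Combining and collecting du, dv coefficients:
  coeff of du: -36*u^3 + 36*u^2*v - 48*u*v^2 + 12*v^3 - 4*v
  coeff of dv: 12*u^3 - 48*u^2*v + 36*u*v^2 - 4*u - 60*v^3 + 4*v
F^* omega = (-36*u^3 + 36*u^2*v - 48*u*v^2 + 12*v^3 - 4*v) du + (12*u^3 - 48*u^2*v + 36*u*v^2 - 4*u - 60*v^3 + 4*v) dv.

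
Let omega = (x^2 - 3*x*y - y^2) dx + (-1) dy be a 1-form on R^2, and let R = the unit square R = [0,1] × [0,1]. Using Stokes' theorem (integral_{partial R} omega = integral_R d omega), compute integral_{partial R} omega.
integral_(partial R) omega = 5/2

Stokes: integral_partial_R omega = integral_R d omega with d omega = (∂Q/∂x - ∂P/∂y) dx ∧ dy.
  ∂Q/∂x = 0
  ∂P/∂y = -3*x - 2*y
  integrand = ∂Q/∂x - ∂P/∂y = 3*x + 2*y.
Integrating over R: integral_0^1 integral_0^1 (3*x + 2*y) dx dy = 5/2.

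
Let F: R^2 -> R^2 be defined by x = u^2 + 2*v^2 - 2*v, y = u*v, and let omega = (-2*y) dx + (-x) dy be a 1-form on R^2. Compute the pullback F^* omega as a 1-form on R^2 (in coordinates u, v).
F^* omega = (v*(-5*u^2 - 2*v^2 + 2*v)) du + (u*(-u^2 - 10*v^2 + 6*v)) dv

Using F^*(f dg) = (f ∘ F) d(g ∘ F), substitute each coordinate x_i by F_i(u, v) in f_i, and replace dx_i by d F_i = (∂F_i/∂u) du + (∂F_i/∂v) dv.
  For the x component: f_1(F) = -2*u*v; d F_1 = (2*u) du + (4*v - 2) dv
  For the y component: f_2(F) = -u^2 - 2*v^2 + 2*v; d F_2 = (v) du + (u) dv
Combining and collecting du, dv coefficients:
  coeff of du: v*(-5*u^2 - 2*v^2 + 2*v)
  coeff of dv: u*(-u^2 - 10*v^2 + 6*v)
F^* omega = (v*(-5*u^2 - 2*v^2 + 2*v)) du + (u*(-u^2 - 10*v^2 + 6*v)) dv.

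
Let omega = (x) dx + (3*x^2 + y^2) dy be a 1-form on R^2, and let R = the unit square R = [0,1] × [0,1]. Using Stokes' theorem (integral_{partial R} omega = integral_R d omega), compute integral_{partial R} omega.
integral_(partial R) omega = 3

Stokes: integral_partial_R omega = integral_R d omega with d omega = (∂Q/∂x - ∂P/∂y) dx ∧ dy.
  ∂Q/∂x = 6*x
  ∂P/∂y = 0
  integrand = ∂Q/∂x - ∂P/∂y = 6*x.
Integrating over R: integral_0^1 integral_0^1 (6*x) dx dy = 3.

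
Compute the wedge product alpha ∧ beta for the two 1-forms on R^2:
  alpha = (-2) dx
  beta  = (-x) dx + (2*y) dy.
alpha ∧ beta = (-4*y) dx ∧ dy

Distribute the wedge, using dx_i ∧ dx_j = -dx_j ∧ dx_i and dx_i ∧ dx_i = 0. For each pair (i, j) with i < j, the coefficient of dx_i ∧ dx_j in alpha ∧ beta is (alpha_i * beta_j - alpha_j * beta_i). Collecting: alpha ∧ beta = (-4*y) dx ∧ dy.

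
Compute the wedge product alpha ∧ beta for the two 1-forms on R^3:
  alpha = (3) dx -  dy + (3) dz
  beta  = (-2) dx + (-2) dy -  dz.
alpha ∧ beta = (-8) dx ∧ dy + (3) dx ∧ dz + (7) dy ∧ dz

Distribute the wedge, using dx_i ∧ dx_j = -dx_j ∧ dx_i and dx_i ∧ dx_i = 0. For each pair (i, j) with i < j, the coefficient of dx_i ∧ dx_j in alpha ∧ beta is (alpha_i * beta_j - alpha_j * beta_i). Collecting: alpha ∧ beta = (-8) dx ∧ dy + (3) dx ∧ dz + (7) dy ∧ dz.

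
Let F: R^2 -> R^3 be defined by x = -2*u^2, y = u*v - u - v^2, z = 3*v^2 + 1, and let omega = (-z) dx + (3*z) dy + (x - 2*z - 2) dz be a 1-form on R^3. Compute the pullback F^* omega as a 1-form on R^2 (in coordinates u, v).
F^* omega = (12*u*v^2 + 4*u + 9*v^3 - 9*v^2 + 3*v - 3) du + (-12*u^2*v + 9*u*v^2 + 3*u - 54*v^3 - 30*v) dv

Using F^*(f dg) = (f ∘ F) d(g ∘ F), substitute each coordinate x_i by F_i(u, v) in f_i, and replace dx_i by d F_i = (∂F_i/∂u) du + (∂F_i/∂v) dv.
  For the x component: f_1(F) = -3*v^2 - 1; d F_1 = (-4*u) du + (0) dv
  For the y component: f_2(F) = 9*v^2 + 3; d F_2 = (v - 1) du + (u - 2*v) dv
  For the z component: f_3(F) = -2*u^2 - 6*v^2 - 4; d F_3 = (0) du + (6*v) dv
Combining and collecting du, dv coefficients:
  coeff of du: 12*u*v^2 + 4*u + 9*v^3 - 9*v^2 + 3*v - 3
  coeff of dv: -12*u^2*v + 9*u*v^2 + 3*u - 54*v^3 - 30*v
F^* omega = (12*u*v^2 + 4*u + 9*v^3 - 9*v^2 + 3*v - 3) du + (-12*u^2*v + 9*u*v^2 + 3*u - 54*v^3 - 30*v) dv.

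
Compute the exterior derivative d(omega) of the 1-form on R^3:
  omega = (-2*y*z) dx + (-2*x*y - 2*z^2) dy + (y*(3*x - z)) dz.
d(omega) = (-2*y + 2*z) dx ∧ dy + (5*y) dx ∧ dz + (3*x + 3*z) dy ∧ dz

For a 1-form omega = sum_i f_i dx_i, the exterior derivative is
  d(omega) = sum_{i < j} (∂f_j/∂x_i - ∂f_i/∂x_j) dx_i ∧ dx_j.
  coefficient of dx ∧ dy: ∂f_2/∂x - ∂f_1/∂y = ∂(-2*x*y - 2*z^2)/∂x - ∂(-2*y*z)/∂y = -2*y + 2*z
  coefficient of dx ∧ dz: ∂f_3/∂x - ∂f_1/∂z = ∂(y*(3*x - z))/∂x - ∂(-2*y*z)/∂z = 5*y
  coefficient of dy ∧ dz: ∂f_3/∂y - ∂f_2/∂z = ∂(y*(3*x - z))/∂y - ∂(-2*x*y - 2*z^2)/∂z = 3*x + 3*z
Assembling: d(omega) = (-2*y + 2*z) dx ∧ dy + (5*y) dx ∧ dz + (3*x + 3*z) dy ∧ dz.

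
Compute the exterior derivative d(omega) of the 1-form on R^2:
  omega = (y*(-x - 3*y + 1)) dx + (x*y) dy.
d(omega) = (x + 7*y - 1) dx ∧ dy

For a 1-form omega = sum_i f_i dx_i, the exterior derivative is
  d(omega) = sum_{i < j} (∂f_j/∂x_i - ∂f_i/∂x_j) dx_i ∧ dx_j.
  coefficient of dx ∧ dy: ∂f_2/∂x - ∂f_1/∂y = ∂(x*y)/∂x - ∂(y*(-x - 3*y + 1))/∂y = x + 7*y - 1
Assembling: d(omega) = (x + 7*y - 1) dx ∧ dy.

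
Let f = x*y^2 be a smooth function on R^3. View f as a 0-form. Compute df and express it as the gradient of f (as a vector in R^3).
df = (y^2) dx + (2*x*y) dy + (0) dz; grad f = (y^2, 2*x*y, 0)

For a 0-form f, d f = (∂f/∂x) dx + (∂f/∂y) dy + (∂f/∂z) dz. The components of the vector representation are exactly the entries of grad f in Cartesian coordinates:
  ∂f/∂x = y^2
  ∂f/∂y = 2*x*y
  ∂f/∂z = 0.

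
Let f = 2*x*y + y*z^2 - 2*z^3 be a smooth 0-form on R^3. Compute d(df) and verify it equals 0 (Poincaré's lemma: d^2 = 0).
d(df) = 0

Step 1: df = sum_i (∂f/∂x_i) dx_i = (2*y) dx + (2*x + z^2) dy + (2*z*(y - 3*z)) dz.
Step 2: Apply d again. Using the 1-form formula, the coefficient of dx ∧ dy in d(df) is ∂^2 f/∂x ∂y - ∂^2 f/∂y ∂x = (2) - (2) = 0 (equality of mixed partials for smooth f).
Similarly for dx ∧ dz and dy ∧ dz — all coefficients vanish. So d(df) = 0.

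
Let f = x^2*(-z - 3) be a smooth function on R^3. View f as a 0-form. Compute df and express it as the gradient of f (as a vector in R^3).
df = (2*x*(-z - 3)) dx + (0) dy + (-x^2) dz; grad f = (2*x*(-z - 3), 0, -x^2)

For a 0-form f, d f = (∂f/∂x) dx + (∂f/∂y) dy + (∂f/∂z) dz. The components of the vector representation are exactly the entries of grad f in Cartesian coordinates:
  ∂f/∂x = 2*x*(-z - 3)
  ∂f/∂y = 0
  ∂f/∂z = -x^2.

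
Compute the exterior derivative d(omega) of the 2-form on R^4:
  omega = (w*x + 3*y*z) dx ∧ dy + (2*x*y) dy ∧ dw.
d(omega) = (3*y) dx ∧ dy ∧ dz + (x + 2*y) dx ∧ dy ∧ dw

For a 2-form omega = sum_{i<j} g_{ij} dx_i ∧ dx_j, the exterior derivative is
  d(omega) = sum_{i<j} d(g_{ij}) ∧ dx_i ∧ dx_j = sum_{i<j, k} (∂g_{ij}/∂x_k) dx_k ∧ dx_i ∧ dx_j.
Expand each term, using dx_k ∧ dx_i ∧ dx_j = sgn(permutation) dx_{(a)} ∧ dx_{(b)} ∧ dx_{(c)} with (a < b < c) sorted:
  d(w*x + 3*y*z) includes (∂/∂z)(w*x + 3*y*z) dz = (3*y) dz, which multiplied by dx ∧ dy gives (3*y) dx ∧ dy ∧ dz
  d(w*x + 3*y*z) includes (∂/∂w)(w*x + 3*y*z) dw = (x) dw, which multiplied by dx ∧ dy gives (x) dx ∧ dy ∧ dw
  d(2*x*y) includes (∂/∂x)(2*x*y) dx = (2*y) dx, which multiplied by dy ∧ dw gives (2*y) dx ∧ dy ∧ dw
Collecting like 3-forms: d(omega) = (3*y) dx ∧ dy ∧ dz + (x + 2*y) dx ∧ dy ∧ dw.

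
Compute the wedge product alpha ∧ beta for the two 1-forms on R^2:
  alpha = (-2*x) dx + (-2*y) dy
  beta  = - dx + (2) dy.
alpha ∧ beta = (-4*x - 2*y) dx ∧ dy

Distribute the wedge, using dx_i ∧ dx_j = -dx_j ∧ dx_i and dx_i ∧ dx_i = 0. For each pair (i, j) with i < j, the coefficient of dx_i ∧ dx_j in alpha ∧ beta is (alpha_i * beta_j - alpha_j * beta_i). Collecting: alpha ∧ beta = (-4*x - 2*y) dx ∧ dy.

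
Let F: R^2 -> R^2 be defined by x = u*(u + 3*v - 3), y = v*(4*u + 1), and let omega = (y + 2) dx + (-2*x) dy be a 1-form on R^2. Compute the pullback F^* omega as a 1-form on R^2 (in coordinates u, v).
F^* omega = (-12*u*v^2 + 14*u*v + 4*u + 3*v^2 + 3*v - 6) du + (u*(-8*u^2 - 12*u*v + 22*u - 3*v + 12)) dv

Using F^*(f dg) = (f ∘ F) d(g ∘ F), substitute each coordinate x_i by F_i(u, v) in f_i, and replace dx_i by d F_i = (∂F_i/∂u) du + (∂F_i/∂v) dv.
  For the x component: f_1(F) = 4*u*v + v + 2; d F_1 = (2*u + 3*v - 3) du + (3*u) dv
  For the y component: f_2(F) = 2*u*(-u - 3*v + 3); d F_2 = (4*v) du + (4*u + 1) dv
Combining and collecting du, dv coefficients:
  coeff of du: -12*u*v^2 + 14*u*v + 4*u + 3*v^2 + 3*v - 6
  coeff of dv: u*(-8*u^2 - 12*u*v + 22*u - 3*v + 12)
F^* omega = (-12*u*v^2 + 14*u*v + 4*u + 3*v^2 + 3*v - 6) du + (u*(-8*u^2 - 12*u*v + 22*u - 3*v + 12)) dv.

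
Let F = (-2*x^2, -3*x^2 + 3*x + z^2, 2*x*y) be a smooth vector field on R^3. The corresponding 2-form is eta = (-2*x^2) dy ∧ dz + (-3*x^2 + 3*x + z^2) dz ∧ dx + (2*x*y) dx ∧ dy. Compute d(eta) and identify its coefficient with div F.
d(eta) = (-4*x) dx ∧ dy ∧ dz; div F = -4*x

For a 2-form in R^3 of the form above, applying d gives a 3-form with coefficient ∂P/∂x + ∂Q/∂y + ∂R/∂z:
  ∂P/∂x = -4*x
  ∂Q/∂y = 0
  ∂R/∂z = 0
Sum = -4*x, which is exactly div F.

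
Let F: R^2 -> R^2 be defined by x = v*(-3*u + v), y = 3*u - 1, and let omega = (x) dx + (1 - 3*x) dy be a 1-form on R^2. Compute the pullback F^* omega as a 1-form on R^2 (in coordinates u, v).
F^* omega = (9*u*v^2 + 27*u*v - 3*v^3 - 9*v^2 + 3) du + (v*(9*u^2 - 9*u*v + 2*v^2)) dv

Using F^*(f dg) = (f ∘ F) d(g ∘ F), substitute each coordinate x_i by F_i(u, v) in f_i, and replace dx_i by d F_i = (∂F_i/∂u) du + (∂F_i/∂v) dv.
  For the x component: f_1(F) = v*(-3*u + v); d F_1 = (-3*v) du + (-3*u + 2*v) dv
  For the y component: f_2(F) = 9*u*v - 3*v^2 + 1; d F_2 = (3) du + (0) dv
Combining and collecting du, dv coefficients:
  coeff of du: 9*u*v^2 + 27*u*v - 3*v^3 - 9*v^2 + 3
  coeff of dv: v*(9*u^2 - 9*u*v + 2*v^2)
F^* omega = (9*u*v^2 + 27*u*v - 3*v^3 - 9*v^2 + 3) du + (v*(9*u^2 - 9*u*v + 2*v^2)) dv.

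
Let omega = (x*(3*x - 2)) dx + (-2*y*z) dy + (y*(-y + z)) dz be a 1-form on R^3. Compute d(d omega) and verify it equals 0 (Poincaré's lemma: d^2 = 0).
d(d omega) = 0

Step 1: d omega = sum_{i<j} (∂f_j/∂x_i - ∂f_i/∂x_j) dx_i ∧ dx_j:
  coeff of dx ∧ dy: 0
  coeff of dx ∧ dz: 0
  coeff of dy ∧ dz: z
Step 2: Apply d again to each 2-form coefficient. The only possible 3-form in R^3 is dx ∧ dy ∧ dz, with coefficient
  ∂(coeff of dy∧dz)/∂x - ∂(coeff of dx∧dz)/∂y + ∂(coeff of dx∧dy)/∂z
  = ∂/∂x (z) - ∂/∂y (0) + ∂/∂z (0).
Each of these terms simplifies to sums of mixed partials that cancel in pairs. The result is 0 (by equality of mixed partials for smooth functions — Schwarz / Clairaut).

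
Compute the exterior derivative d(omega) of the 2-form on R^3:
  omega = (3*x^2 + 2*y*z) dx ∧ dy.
d(omega) = (2*y) dx ∧ dy ∧ dz

For a 2-form omega = sum_{i<j} g_{ij} dx_i ∧ dx_j, the exterior derivative is
  d(omega) = sum_{i<j} d(g_{ij}) ∧ dx_i ∧ dx_j = sum_{i<j, k} (∂g_{ij}/∂x_k) dx_k ∧ dx_i ∧ dx_j.
Expand each term, using dx_k ∧ dx_i ∧ dx_j = sgn(permutation) dx_{(a)} ∧ dx_{(b)} ∧ dx_{(c)} with (a < b < c) sorted:
  d(3*x^2 + 2*y*z) includes (∂/∂z)(3*x^2 + 2*y*z) dz = (2*y) dz, which multiplied by dx ∧ dy gives (2*y) dx ∧ dy ∧ dz
Collecting like 3-forms: d(omega) = (2*y) dx ∧ dy ∧ dz.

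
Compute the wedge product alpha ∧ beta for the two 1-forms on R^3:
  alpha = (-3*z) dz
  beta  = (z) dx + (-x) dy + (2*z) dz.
alpha ∧ beta = (3*z^2) dx ∧ dz + (-3*x*z) dy ∧ dz

Distribute the wedge, using dx_i ∧ dx_j = -dx_j ∧ dx_i and dx_i ∧ dx_i = 0. For each pair (i, j) with i < j, the coefficient of dx_i ∧ dx_j in alpha ∧ beta is (alpha_i * beta_j - alpha_j * beta_i). Collecting: alpha ∧ beta = (3*z^2) dx ∧ dz + (-3*x*z) dy ∧ dz.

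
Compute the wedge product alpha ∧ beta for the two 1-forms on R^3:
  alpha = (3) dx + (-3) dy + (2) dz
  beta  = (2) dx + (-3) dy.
alpha ∧ beta = (-3) dx ∧ dy + (-4) dx ∧ dz + (6) dy ∧ dz

Distribute the wedge, using dx_i ∧ dx_j = -dx_j ∧ dx_i and dx_i ∧ dx_i = 0. For each pair (i, j) with i < j, the coefficient of dx_i ∧ dx_j in alpha ∧ beta is (alpha_i * beta_j - alpha_j * beta_i). Collecting: alpha ∧ beta = (-3) dx ∧ dy + (-4) dx ∧ dz + (6) dy ∧ dz.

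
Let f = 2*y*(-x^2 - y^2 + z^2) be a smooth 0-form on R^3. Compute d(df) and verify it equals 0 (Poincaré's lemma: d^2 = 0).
d(df) = 0

Step 1: df = sum_i (∂f/∂x_i) dx_i = (-4*x*y) dx + (-2*x^2 - 6*y^2 + 2*z^2) dy + (4*y*z) dz.
Step 2: Apply d again. Using the 1-form formula, the coefficient of dx ∧ dy in d(df) is ∂^2 f/∂x ∂y - ∂^2 f/∂y ∂x = (-4*x) - (-4*x) = 0 (equality of mixed partials for smooth f).
Similarly for dx ∧ dz and dy ∧ dz — all coefficients vanish. So d(df) = 0.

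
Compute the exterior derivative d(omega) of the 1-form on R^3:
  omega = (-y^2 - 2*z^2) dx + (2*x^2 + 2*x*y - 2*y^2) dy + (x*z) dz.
d(omega) = (4*x + 4*y) dx ∧ dy + (5*z) dx ∧ dz

For a 1-form omega = sum_i f_i dx_i, the exterior derivative is
  d(omega) = sum_{i < j} (∂f_j/∂x_i - ∂f_i/∂x_j) dx_i ∧ dx_j.
  coefficient of dx ∧ dy: ∂f_2/∂x - ∂f_1/∂y = ∂(2*x^2 + 2*x*y - 2*y^2)/∂x - ∂(-y^2 - 2*z^2)/∂y = 4*x + 4*y
  coefficient of dx ∧ dz: ∂f_3/∂x - ∂f_1/∂z = ∂(x*z)/∂x - ∂(-y^2 - 2*z^2)/∂z = 5*z
Assembling: d(omega) = (4*x + 4*y) dx ∧ dy + (5*z) dx ∧ dz.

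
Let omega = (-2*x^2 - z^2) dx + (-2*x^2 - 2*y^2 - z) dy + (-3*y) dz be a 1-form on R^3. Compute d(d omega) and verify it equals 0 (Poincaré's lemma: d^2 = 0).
d(d omega) = 0

Step 1: d omega = sum_{i<j} (∂f_j/∂x_i - ∂f_i/∂x_j) dx_i ∧ dx_j:
  coeff of dx ∧ dy: -4*x
  coeff of dx ∧ dz: 2*z
  coeff of dy ∧ dz: -2
Step 2: Apply d again to each 2-form coefficient. The only possible 3-form in R^3 is dx ∧ dy ∧ dz, with coefficient
  ∂(coeff of dy∧dz)/∂x - ∂(coeff of dx∧dz)/∂y + ∂(coeff of dx∧dy)/∂z
  = ∂/∂x (-2) - ∂/∂y (2*z) + ∂/∂z (-4*x).
Each of these terms simplifies to sums of mixed partials that cancel in pairs. The result is 0 (by equality of mixed partials for smooth functions — Schwarz / Clairaut).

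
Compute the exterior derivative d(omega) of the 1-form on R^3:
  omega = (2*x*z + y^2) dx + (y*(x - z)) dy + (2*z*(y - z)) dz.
d(omega) = (-y) dx ∧ dy + (-2*x) dx ∧ dz + (y + 2*z) dy ∧ dz

For a 1-form omega = sum_i f_i dx_i, the exterior derivative is
  d(omega) = sum_{i < j} (∂f_j/∂x_i - ∂f_i/∂x_j) dx_i ∧ dx_j.
  coefficient of dx ∧ dy: ∂f_2/∂x - ∂f_1/∂y = ∂(y*(x - z))/∂x - ∂(2*x*z + y^2)/∂y = -y
  coefficient of dx ∧ dz: ∂f_3/∂x - ∂f_1/∂z = ∂(2*z*(y - z))/∂x - ∂(2*x*z + y^2)/∂z = -2*x
  coefficient of dy ∧ dz: ∂f_3/∂y - ∂f_2/∂z = ∂(2*z*(y - z))/∂y - ∂(y*(x - z))/∂z = y + 2*z
Assembling: d(omega) = (-y) dx ∧ dy + (-2*x) dx ∧ dz + (y + 2*z) dy ∧ dz.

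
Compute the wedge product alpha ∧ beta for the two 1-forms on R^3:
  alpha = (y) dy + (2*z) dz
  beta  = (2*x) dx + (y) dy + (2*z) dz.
alpha ∧ beta = (-2*x*y) dx ∧ dy + (-4*x*z) dx ∧ dz

Distribute the wedge, using dx_i ∧ dx_j = -dx_j ∧ dx_i and dx_i ∧ dx_i = 0. For each pair (i, j) with i < j, the coefficient of dx_i ∧ dx_j in alpha ∧ beta is (alpha_i * beta_j - alpha_j * beta_i). Collecting: alpha ∧ beta = (-2*x*y) dx ∧ dy + (-4*x*z) dx ∧ dz.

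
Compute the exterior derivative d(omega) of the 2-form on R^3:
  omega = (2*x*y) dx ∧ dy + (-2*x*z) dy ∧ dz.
d(omega) = (-2*z) dx ∧ dy ∧ dz

For a 2-form omega = sum_{i<j} g_{ij} dx_i ∧ dx_j, the exterior derivative is
  d(omega) = sum_{i<j} d(g_{ij}) ∧ dx_i ∧ dx_j = sum_{i<j, k} (∂g_{ij}/∂x_k) dx_k ∧ dx_i ∧ dx_j.
Expand each term, using dx_k ∧ dx_i ∧ dx_j = sgn(permutation) dx_{(a)} ∧ dx_{(b)} ∧ dx_{(c)} with (a < b < c) sorted:
  d(-2*x*z) includes (∂/∂x)(-2*x*z) dx = (-2*z) dx, which multiplied by dy ∧ dz gives (-2*z) dx ∧ dy ∧ dz
Collecting like 3-forms: d(omega) = (-2*z) dx ∧ dy ∧ dz.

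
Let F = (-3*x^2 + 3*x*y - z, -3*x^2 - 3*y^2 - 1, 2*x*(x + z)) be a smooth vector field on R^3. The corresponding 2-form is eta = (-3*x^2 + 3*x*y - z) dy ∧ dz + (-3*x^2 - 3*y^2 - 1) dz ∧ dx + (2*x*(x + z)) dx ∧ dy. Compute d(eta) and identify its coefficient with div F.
d(eta) = (-4*x - 3*y) dx ∧ dy ∧ dz; div F = -4*x - 3*y

For a 2-form in R^3 of the form above, applying d gives a 3-form with coefficient ∂P/∂x + ∂Q/∂y + ∂R/∂z:
  ∂P/∂x = -6*x + 3*y
  ∂Q/∂y = -6*y
  ∂R/∂z = 2*x
Sum = -4*x - 3*y, which is exactly div F.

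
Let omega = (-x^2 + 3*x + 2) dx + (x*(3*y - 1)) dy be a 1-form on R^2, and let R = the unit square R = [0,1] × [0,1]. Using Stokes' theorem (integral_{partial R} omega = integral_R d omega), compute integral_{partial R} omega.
integral_(partial R) omega = 1/2

Stokes: integral_partial_R omega = integral_R d omega with d omega = (∂Q/∂x - ∂P/∂y) dx ∧ dy.
  ∂Q/∂x = 3*y - 1
  ∂P/∂y = 0
  integrand = ∂Q/∂x - ∂P/∂y = 3*y - 1.
Integrating over R: integral_0^1 integral_0^1 (3*y - 1) dx dy = 1/2.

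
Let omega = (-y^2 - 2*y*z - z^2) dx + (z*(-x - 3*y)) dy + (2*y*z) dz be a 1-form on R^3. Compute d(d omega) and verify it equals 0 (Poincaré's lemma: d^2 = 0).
d(d omega) = 0

Step 1: d omega = sum_{i<j} (∂f_j/∂x_i - ∂f_i/∂x_j) dx_i ∧ dx_j:
  coeff of dx ∧ dy: 2*y + z
  coeff of dx ∧ dz: 2*y + 2*z
  coeff of dy ∧ dz: x + 3*y + 2*z
Step 2: Apply d again to each 2-form coefficient. The only possible 3-form in R^3 is dx ∧ dy ∧ dz, with coefficient
  ∂(coeff of dy∧dz)/∂x - ∂(coeff of dx∧dz)/∂y + ∂(coeff of dx∧dy)/∂z
  = ∂/∂x (x + 3*y + 2*z) - ∂/∂y (2*y + 2*z) + ∂/∂z (2*y + z).
Each of these terms simplifies to sums of mixed partials that cancel in pairs. The result is 0 (by equality of mixed partials for smooth functions — Schwarz / Clairaut).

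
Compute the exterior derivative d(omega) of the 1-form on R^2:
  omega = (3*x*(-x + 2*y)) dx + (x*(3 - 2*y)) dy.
d(omega) = (-6*x - 2*y + 3) dx ∧ dy

For a 1-form omega = sum_i f_i dx_i, the exterior derivative is
  d(omega) = sum_{i < j} (∂f_j/∂x_i - ∂f_i/∂x_j) dx_i ∧ dx_j.
  coefficient of dx ∧ dy: ∂f_2/∂x - ∂f_1/∂y = ∂(x*(3 - 2*y))/∂x - ∂(3*x*(-x + 2*y))/∂y = -6*x - 2*y + 3
Assembling: d(omega) = (-6*x - 2*y + 3) dx ∧ dy.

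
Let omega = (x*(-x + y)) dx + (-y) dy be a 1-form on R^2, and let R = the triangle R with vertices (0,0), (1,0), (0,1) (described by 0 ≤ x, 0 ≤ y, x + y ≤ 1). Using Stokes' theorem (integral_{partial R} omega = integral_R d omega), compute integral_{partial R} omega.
integral_(partial R) omega = -1/6

Stokes: integral_partial_R omega = integral_R d omega with d omega = (∂Q/∂x - ∂P/∂y) dx ∧ dy.
  ∂Q/∂x = 0
  ∂P/∂y = x
  integrand = ∂Q/∂x - ∂P/∂y = -x.
Integrating over R: integral_0^1 integral_0^{1-x} (-x) dy dx = -1/6.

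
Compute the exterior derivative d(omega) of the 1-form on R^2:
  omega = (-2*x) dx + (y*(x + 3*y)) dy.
d(omega) = (y) dx ∧ dy

For a 1-form omega = sum_i f_i dx_i, the exterior derivative is
  d(omega) = sum_{i < j} (∂f_j/∂x_i - ∂f_i/∂x_j) dx_i ∧ dx_j.
  coefficient of dx ∧ dy: ∂f_2/∂x - ∂f_1/∂y = ∂(y*(x + 3*y))/∂x - ∂(-2*x)/∂y = y
Assembling: d(omega) = (y) dx ∧ dy.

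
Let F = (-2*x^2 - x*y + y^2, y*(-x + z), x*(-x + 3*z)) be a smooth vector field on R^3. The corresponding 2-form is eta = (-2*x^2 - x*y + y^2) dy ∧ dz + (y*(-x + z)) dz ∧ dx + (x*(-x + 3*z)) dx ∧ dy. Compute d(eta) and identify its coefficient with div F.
d(eta) = (-2*x - y + z) dx ∧ dy ∧ dz; div F = -2*x - y + z

For a 2-form in R^3 of the form above, applying d gives a 3-form with coefficient ∂P/∂x + ∂Q/∂y + ∂R/∂z:
  ∂P/∂x = -4*x - y
  ∂Q/∂y = -x + z
  ∂R/∂z = 3*x
Sum = -2*x - y + z, which is exactly div F.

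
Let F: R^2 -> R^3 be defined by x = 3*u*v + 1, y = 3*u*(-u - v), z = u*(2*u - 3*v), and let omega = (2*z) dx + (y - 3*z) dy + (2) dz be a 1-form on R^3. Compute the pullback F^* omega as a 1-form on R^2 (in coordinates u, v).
F^* omega = (54*u^3 + 3*u^2*v - 36*u*v^2 + 8*u - 6*v) du + (3*u*(13*u^2 - 12*u*v - 2)) dv

Using F^*(f dg) = (f ∘ F) d(g ∘ F), substitute each coordinate x_i by F_i(u, v) in f_i, and replace dx_i by d F_i = (∂F_i/∂u) du + (∂F_i/∂v) dv.
  For the x component: f_1(F) = 2*u*(2*u - 3*v); d F_1 = (3*v) du + (3*u) dv
  For the y component: f_2(F) = 3*u*(-3*u + 2*v); d F_2 = (-6*u - 3*v) du + (-3*u) dv
  For the z component: f_3(F) = 2; d F_3 = (4*u - 3*v) du + (-3*u) dv
Combining and collecting du, dv coefficients:
  coeff of du: 54*u^3 + 3*u^2*v - 36*u*v^2 + 8*u - 6*v
  coeff of dv: 3*u*(13*u^2 - 12*u*v - 2)
F^* omega = (54*u^3 + 3*u^2*v - 36*u*v^2 + 8*u - 6*v) du + (3*u*(13*u^2 - 12*u*v - 2)) dv.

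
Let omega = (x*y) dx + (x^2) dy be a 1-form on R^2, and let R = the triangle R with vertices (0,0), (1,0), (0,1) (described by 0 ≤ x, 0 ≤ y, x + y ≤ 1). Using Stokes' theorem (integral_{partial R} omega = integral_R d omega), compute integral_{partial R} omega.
integral_(partial R) omega = 1/6

Stokes: integral_partial_R omega = integral_R d omega with d omega = (∂Q/∂x - ∂P/∂y) dx ∧ dy.
  ∂Q/∂x = 2*x
  ∂P/∂y = x
  integrand = ∂Q/∂x - ∂P/∂y = x.
Integrating over R: integral_0^1 integral_0^{1-x} (x) dy dx = 1/6.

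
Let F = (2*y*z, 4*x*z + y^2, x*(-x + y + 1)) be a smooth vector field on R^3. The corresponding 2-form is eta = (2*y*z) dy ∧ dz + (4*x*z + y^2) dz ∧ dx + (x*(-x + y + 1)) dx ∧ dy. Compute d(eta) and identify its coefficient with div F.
d(eta) = (2*y) dx ∧ dy ∧ dz; div F = 2*y

For a 2-form in R^3 of the form above, applying d gives a 3-form with coefficient ∂P/∂x + ∂Q/∂y + ∂R/∂z:
  ∂P/∂x = 0
  ∂Q/∂y = 2*y
  ∂R/∂z = 0
Sum = 2*y, which is exactly div F.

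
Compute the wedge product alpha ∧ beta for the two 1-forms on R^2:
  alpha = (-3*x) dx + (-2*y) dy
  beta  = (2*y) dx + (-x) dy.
alpha ∧ beta = (3*x^2 + 4*y^2) dx ∧ dy

Distribute the wedge, using dx_i ∧ dx_j = -dx_j ∧ dx_i and dx_i ∧ dx_i = 0. For each pair (i, j) with i < j, the coefficient of dx_i ∧ dx_j in alpha ∧ beta is (alpha_i * beta_j - alpha_j * beta_i). Collecting: alpha ∧ beta = (3*x^2 + 4*y^2) dx ∧ dy.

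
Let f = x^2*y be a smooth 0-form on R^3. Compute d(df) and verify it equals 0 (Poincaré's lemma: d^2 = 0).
d(df) = 0

Step 1: df = sum_i (∂f/∂x_i) dx_i = (2*x*y) dx + (x^2) dy + (0) dz.
Step 2: Apply d again. Using the 1-form formula, the coefficient of dx ∧ dy in d(df) is ∂^2 f/∂x ∂y - ∂^2 f/∂y ∂x = (2*x) - (2*x) = 0 (equality of mixed partials for smooth f).
Similarly for dx ∧ dz and dy ∧ dz — all coefficients vanish. So d(df) = 0.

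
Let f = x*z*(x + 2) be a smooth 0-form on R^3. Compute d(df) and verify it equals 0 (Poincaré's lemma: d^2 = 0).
d(df) = 0

Step 1: df = sum_i (∂f/∂x_i) dx_i = (2*z*(x + 1)) dx + (0) dy + (x*(x + 2)) dz.
Step 2: Apply d again. Using the 1-form formula, the coefficient of dx ∧ dy in d(df) is ∂^2 f/∂x ∂y - ∂^2 f/∂y ∂x = (0) - (0) = 0 (equality of mixed partials for smooth f).
Similarly for dx ∧ dz and dy ∧ dz — all coefficients vanish. So d(df) = 0.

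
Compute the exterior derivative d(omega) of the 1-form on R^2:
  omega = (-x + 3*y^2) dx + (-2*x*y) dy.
d(omega) = (-8*y) dx ∧ dy

For a 1-form omega = sum_i f_i dx_i, the exterior derivative is
  d(omega) = sum_{i < j} (∂f_j/∂x_i - ∂f_i/∂x_j) dx_i ∧ dx_j.
  coefficient of dx ∧ dy: ∂f_2/∂x - ∂f_1/∂y = ∂(-2*x*y)/∂x - ∂(-x + 3*y^2)/∂y = -8*y
Assembling: d(omega) = (-8*y) dx ∧ dy.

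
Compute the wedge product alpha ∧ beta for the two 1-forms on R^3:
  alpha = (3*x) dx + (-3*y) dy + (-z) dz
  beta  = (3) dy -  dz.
alpha ∧ beta = (9*x) dx ∧ dy + (-3*x) dx ∧ dz + (3*y + 3*z) dy ∧ dz

Distribute the wedge, using dx_i ∧ dx_j = -dx_j ∧ dx_i and dx_i ∧ dx_i = 0. For each pair (i, j) with i < j, the coefficient of dx_i ∧ dx_j in alpha ∧ beta is (alpha_i * beta_j - alpha_j * beta_i). Collecting: alpha ∧ beta = (9*x) dx ∧ dy + (-3*x) dx ∧ dz + (3*y + 3*z) dy ∧ dz.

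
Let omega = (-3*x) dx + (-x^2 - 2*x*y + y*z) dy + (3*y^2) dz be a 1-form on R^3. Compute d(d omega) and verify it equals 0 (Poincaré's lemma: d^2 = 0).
d(d omega) = 0

Step 1: d omega = sum_{i<j} (∂f_j/∂x_i - ∂f_i/∂x_j) dx_i ∧ dx_j:
  coeff of dx ∧ dy: -2*x - 2*y
  coeff of dx ∧ dz: 0
  coeff of dy ∧ dz: 5*y
Step 2: Apply d again to each 2-form coefficient. The only possible 3-form in R^3 is dx ∧ dy ∧ dz, with coefficient
  ∂(coeff of dy∧dz)/∂x - ∂(coeff of dx∧dz)/∂y + ∂(coeff of dx∧dy)/∂z
  = ∂/∂x (5*y) - ∂/∂y (0) + ∂/∂z (-2*x - 2*y).
Each of these terms simplifies to sums of mixed partials that cancel in pairs. The result is 0 (by equality of mixed partials for smooth functions — Schwarz / Clairaut).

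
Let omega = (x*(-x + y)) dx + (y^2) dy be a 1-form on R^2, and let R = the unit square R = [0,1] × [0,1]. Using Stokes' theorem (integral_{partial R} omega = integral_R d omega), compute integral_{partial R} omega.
integral_(partial R) omega = -1/2

Stokes: integral_partial_R omega = integral_R d omega with d omega = (∂Q/∂x - ∂P/∂y) dx ∧ dy.
  ∂Q/∂x = 0
  ∂P/∂y = x
  integrand = ∂Q/∂x - ∂P/∂y = -x.
Integrating over R: integral_0^1 integral_0^1 (-x) dx dy = -1/2.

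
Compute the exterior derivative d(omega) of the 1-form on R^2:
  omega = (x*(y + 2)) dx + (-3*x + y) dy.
d(omega) = (-x - 3) dx ∧ dy

For a 1-form omega = sum_i f_i dx_i, the exterior derivative is
  d(omega) = sum_{i < j} (∂f_j/∂x_i - ∂f_i/∂x_j) dx_i ∧ dx_j.
  coefficient of dx ∧ dy: ∂f_2/∂x - ∂f_1/∂y = ∂(-3*x + y)/∂x - ∂(x*(y + 2))/∂y = -x - 3
Assembling: d(omega) = (-x - 3) dx ∧ dy.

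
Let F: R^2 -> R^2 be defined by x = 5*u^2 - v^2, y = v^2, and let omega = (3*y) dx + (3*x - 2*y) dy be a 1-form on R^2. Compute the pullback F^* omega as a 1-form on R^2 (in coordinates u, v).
F^* omega = (30*u*v^2) du + (30*u^2*v - 16*v^3) dv

Using F^*(f dg) = (f ∘ F) d(g ∘ F), substitute each coordinate x_i by F_i(u, v) in f_i, and replace dx_i by d F_i = (∂F_i/∂u) du + (∂F_i/∂v) dv.
  For the x component: f_1(F) = 3*v^2; d F_1 = (10*u) du + (-2*v) dv
  For the y component: f_2(F) = 15*u^2 - 5*v^2; d F_2 = (0) du + (2*v) dv
Combining and collecting du, dv coefficients:
  coeff of du: 30*u*v^2
  coeff of dv: 30*u^2*v - 16*v^3
F^* omega = (30*u*v^2) du + (30*u^2*v - 16*v^3) dv.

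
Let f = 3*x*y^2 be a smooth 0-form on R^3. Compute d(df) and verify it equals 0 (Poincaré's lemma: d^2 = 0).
d(df) = 0

Step 1: df = sum_i (∂f/∂x_i) dx_i = (3*y^2) dx + (6*x*y) dy + (0) dz.
Step 2: Apply d again. Using the 1-form formula, the coefficient of dx ∧ dy in d(df) is ∂^2 f/∂x ∂y - ∂^2 f/∂y ∂x = (6*y) - (6*y) = 0 (equality of mixed partials for smooth f).
Similarly for dx ∧ dz and dy ∧ dz — all coefficients vanish. So d(df) = 0.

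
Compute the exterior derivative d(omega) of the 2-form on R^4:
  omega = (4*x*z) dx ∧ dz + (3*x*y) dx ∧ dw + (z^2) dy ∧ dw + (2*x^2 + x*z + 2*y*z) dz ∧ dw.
d(omega) = (-3*x) dx ∧ dy ∧ dw + (4*x + z) dx ∧ dz ∧ dw

For a 2-form omega = sum_{i<j} g_{ij} dx_i ∧ dx_j, the exterior derivative is
  d(omega) = sum_{i<j} d(g_{ij}) ∧ dx_i ∧ dx_j = sum_{i<j, k} (∂g_{ij}/∂x_k) dx_k ∧ dx_i ∧ dx_j.
Expand each term, using dx_k ∧ dx_i ∧ dx_j = sgn(permutation) dx_{(a)} ∧ dx_{(b)} ∧ dx_{(c)} with (a < b < c) sorted:
  d(3*x*y) includes (∂/∂y)(3*x*y) dy = (3*x) dy, which multiplied by dx ∧ dw gives (-3*x) dx ∧ dy ∧ dw
  d(z^2) includes (∂/∂z)(z^2) dz = (2*z) dz, which multiplied by dy ∧ dw gives (-2*z) dy ∧ dz ∧ dw
  d(2*x^2 + x*z + 2*y*z) includes (∂/∂x)(2*x^2 + x*z + 2*y*z) dx = (4*x + z) dx, which multiplied by dz ∧ dw gives (4*x + z) dx ∧ dz ∧ dw
  d(2*x^2 + x*z + 2*y*z) includes (∂/∂y)(2*x^2 + x*z + 2*y*z) dy = (2*z) dy, which multiplied by dz ∧ dw gives (2*z) dy ∧ dz ∧ dw
Collecting like 3-forms: d(omega) = (-3*x) dx ∧ dy ∧ dw + (4*x + z) dx ∧ dz ∧ dw.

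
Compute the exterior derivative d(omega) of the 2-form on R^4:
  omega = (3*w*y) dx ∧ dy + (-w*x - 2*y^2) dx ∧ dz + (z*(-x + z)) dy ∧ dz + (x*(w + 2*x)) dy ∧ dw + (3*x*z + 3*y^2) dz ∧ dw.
d(omega) = (w + 4*x + 3*y) dx ∧ dy ∧ dw + (4*y - z) dx ∧ dy ∧ dz + (-x + 3*z) dx ∧ dz ∧ dw + (6*y) dy ∧ dz ∧ dw

For a 2-form omega = sum_{i<j} g_{ij} dx_i ∧ dx_j, the exterior derivative is
  d(omega) = sum_{i<j} d(g_{ij}) ∧ dx_i ∧ dx_j = sum_{i<j, k} (∂g_{ij}/∂x_k) dx_k ∧ dx_i ∧ dx_j.
Expand each term, using dx_k ∧ dx_i ∧ dx_j = sgn(permutation) dx_{(a)} ∧ dx_{(b)} ∧ dx_{(c)} with (a < b < c) sorted:
  d(3*w*y) includes (∂/∂w)(3*w*y) dw = (3*y) dw, which multiplied by dx ∧ dy gives (3*y) dx ∧ dy ∧ dw
  d(-w*x - 2*y^2) includes (∂/∂y)(-w*x - 2*y^2) dy = (-4*y) dy, which multiplied by dx ∧ dz gives (4*y) dx ∧ dy ∧ dz
  d(-w*x - 2*y^2) includes (∂/∂w)(-w*x - 2*y^2) dw = (-x) dw, which multiplied by dx ∧ dz gives (-x) dx ∧ dz ∧ dw
  d(z*(-x + z)) includes (∂/∂x)(z*(-x + z)) dx = (-z) dx, which multiplied by dy ∧ dz gives (-z) dx ∧ dy ∧ dz
  d(x*(w + 2*x)) includes (∂/∂x)(x*(w + 2*x)) dx = (w + 4*x) dx, which multiplied by dy ∧ dw gives (w + 4*x) dx ∧ dy ∧ dw
  d(3*x*z + 3*y^2) includes (∂/∂x)(3*x*z + 3*y^2) dx = (3*z) dx, which multiplied by dz ∧ dw gives (3*z) dx ∧ dz ∧ dw
  d(3*x*z + 3*y^2) includes (∂/∂y)(3*x*z + 3*y^2) dy = (6*y) dy, which multiplied by dz ∧ dw gives (6*y) dy ∧ dz ∧ dw
Collecting like 3-forms: d(omega) = (w + 4*x + 3*y) dx ∧ dy ∧ dw + (4*y - z) dx ∧ dy ∧ dz + (-x + 3*z) dx ∧ dz ∧ dw + (6*y) dy ∧ dz ∧ dw.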